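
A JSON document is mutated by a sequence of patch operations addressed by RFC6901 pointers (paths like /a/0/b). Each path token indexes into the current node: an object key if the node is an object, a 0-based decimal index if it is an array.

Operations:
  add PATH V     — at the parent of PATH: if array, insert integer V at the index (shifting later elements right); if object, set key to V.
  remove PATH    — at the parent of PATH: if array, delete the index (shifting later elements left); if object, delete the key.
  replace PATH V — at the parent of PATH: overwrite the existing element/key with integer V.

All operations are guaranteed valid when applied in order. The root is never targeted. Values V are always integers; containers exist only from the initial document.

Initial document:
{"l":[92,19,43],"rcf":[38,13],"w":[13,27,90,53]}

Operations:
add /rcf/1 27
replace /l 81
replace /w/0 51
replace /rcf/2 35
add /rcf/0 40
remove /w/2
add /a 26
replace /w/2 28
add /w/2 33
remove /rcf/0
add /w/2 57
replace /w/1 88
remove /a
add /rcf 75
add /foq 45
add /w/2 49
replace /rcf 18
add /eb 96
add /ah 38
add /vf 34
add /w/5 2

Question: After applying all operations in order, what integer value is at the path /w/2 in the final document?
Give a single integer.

After op 1 (add /rcf/1 27): {"l":[92,19,43],"rcf":[38,27,13],"w":[13,27,90,53]}
After op 2 (replace /l 81): {"l":81,"rcf":[38,27,13],"w":[13,27,90,53]}
After op 3 (replace /w/0 51): {"l":81,"rcf":[38,27,13],"w":[51,27,90,53]}
After op 4 (replace /rcf/2 35): {"l":81,"rcf":[38,27,35],"w":[51,27,90,53]}
After op 5 (add /rcf/0 40): {"l":81,"rcf":[40,38,27,35],"w":[51,27,90,53]}
After op 6 (remove /w/2): {"l":81,"rcf":[40,38,27,35],"w":[51,27,53]}
After op 7 (add /a 26): {"a":26,"l":81,"rcf":[40,38,27,35],"w":[51,27,53]}
After op 8 (replace /w/2 28): {"a":26,"l":81,"rcf":[40,38,27,35],"w":[51,27,28]}
After op 9 (add /w/2 33): {"a":26,"l":81,"rcf":[40,38,27,35],"w":[51,27,33,28]}
After op 10 (remove /rcf/0): {"a":26,"l":81,"rcf":[38,27,35],"w":[51,27,33,28]}
After op 11 (add /w/2 57): {"a":26,"l":81,"rcf":[38,27,35],"w":[51,27,57,33,28]}
After op 12 (replace /w/1 88): {"a":26,"l":81,"rcf":[38,27,35],"w":[51,88,57,33,28]}
After op 13 (remove /a): {"l":81,"rcf":[38,27,35],"w":[51,88,57,33,28]}
After op 14 (add /rcf 75): {"l":81,"rcf":75,"w":[51,88,57,33,28]}
After op 15 (add /foq 45): {"foq":45,"l":81,"rcf":75,"w":[51,88,57,33,28]}
After op 16 (add /w/2 49): {"foq":45,"l":81,"rcf":75,"w":[51,88,49,57,33,28]}
After op 17 (replace /rcf 18): {"foq":45,"l":81,"rcf":18,"w":[51,88,49,57,33,28]}
After op 18 (add /eb 96): {"eb":96,"foq":45,"l":81,"rcf":18,"w":[51,88,49,57,33,28]}
After op 19 (add /ah 38): {"ah":38,"eb":96,"foq":45,"l":81,"rcf":18,"w":[51,88,49,57,33,28]}
After op 20 (add /vf 34): {"ah":38,"eb":96,"foq":45,"l":81,"rcf":18,"vf":34,"w":[51,88,49,57,33,28]}
After op 21 (add /w/5 2): {"ah":38,"eb":96,"foq":45,"l":81,"rcf":18,"vf":34,"w":[51,88,49,57,33,2,28]}
Value at /w/2: 49

Answer: 49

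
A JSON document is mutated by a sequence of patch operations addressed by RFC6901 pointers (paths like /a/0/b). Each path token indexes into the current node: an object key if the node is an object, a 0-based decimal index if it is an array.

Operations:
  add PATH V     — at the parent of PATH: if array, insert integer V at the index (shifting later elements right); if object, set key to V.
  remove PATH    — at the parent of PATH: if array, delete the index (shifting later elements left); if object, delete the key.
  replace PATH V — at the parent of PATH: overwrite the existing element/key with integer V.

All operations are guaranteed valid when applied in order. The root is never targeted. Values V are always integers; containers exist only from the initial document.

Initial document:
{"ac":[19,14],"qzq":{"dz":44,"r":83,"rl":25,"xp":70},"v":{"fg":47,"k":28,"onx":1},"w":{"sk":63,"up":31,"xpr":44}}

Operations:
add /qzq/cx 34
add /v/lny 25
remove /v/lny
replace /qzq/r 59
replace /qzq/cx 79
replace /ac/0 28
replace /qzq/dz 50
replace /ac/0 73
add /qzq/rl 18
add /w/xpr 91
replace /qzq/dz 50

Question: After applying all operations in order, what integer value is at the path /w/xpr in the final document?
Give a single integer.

After op 1 (add /qzq/cx 34): {"ac":[19,14],"qzq":{"cx":34,"dz":44,"r":83,"rl":25,"xp":70},"v":{"fg":47,"k":28,"onx":1},"w":{"sk":63,"up":31,"xpr":44}}
After op 2 (add /v/lny 25): {"ac":[19,14],"qzq":{"cx":34,"dz":44,"r":83,"rl":25,"xp":70},"v":{"fg":47,"k":28,"lny":25,"onx":1},"w":{"sk":63,"up":31,"xpr":44}}
After op 3 (remove /v/lny): {"ac":[19,14],"qzq":{"cx":34,"dz":44,"r":83,"rl":25,"xp":70},"v":{"fg":47,"k":28,"onx":1},"w":{"sk":63,"up":31,"xpr":44}}
After op 4 (replace /qzq/r 59): {"ac":[19,14],"qzq":{"cx":34,"dz":44,"r":59,"rl":25,"xp":70},"v":{"fg":47,"k":28,"onx":1},"w":{"sk":63,"up":31,"xpr":44}}
After op 5 (replace /qzq/cx 79): {"ac":[19,14],"qzq":{"cx":79,"dz":44,"r":59,"rl":25,"xp":70},"v":{"fg":47,"k":28,"onx":1},"w":{"sk":63,"up":31,"xpr":44}}
After op 6 (replace /ac/0 28): {"ac":[28,14],"qzq":{"cx":79,"dz":44,"r":59,"rl":25,"xp":70},"v":{"fg":47,"k":28,"onx":1},"w":{"sk":63,"up":31,"xpr":44}}
After op 7 (replace /qzq/dz 50): {"ac":[28,14],"qzq":{"cx":79,"dz":50,"r":59,"rl":25,"xp":70},"v":{"fg":47,"k":28,"onx":1},"w":{"sk":63,"up":31,"xpr":44}}
After op 8 (replace /ac/0 73): {"ac":[73,14],"qzq":{"cx":79,"dz":50,"r":59,"rl":25,"xp":70},"v":{"fg":47,"k":28,"onx":1},"w":{"sk":63,"up":31,"xpr":44}}
After op 9 (add /qzq/rl 18): {"ac":[73,14],"qzq":{"cx":79,"dz":50,"r":59,"rl":18,"xp":70},"v":{"fg":47,"k":28,"onx":1},"w":{"sk":63,"up":31,"xpr":44}}
After op 10 (add /w/xpr 91): {"ac":[73,14],"qzq":{"cx":79,"dz":50,"r":59,"rl":18,"xp":70},"v":{"fg":47,"k":28,"onx":1},"w":{"sk":63,"up":31,"xpr":91}}
After op 11 (replace /qzq/dz 50): {"ac":[73,14],"qzq":{"cx":79,"dz":50,"r":59,"rl":18,"xp":70},"v":{"fg":47,"k":28,"onx":1},"w":{"sk":63,"up":31,"xpr":91}}
Value at /w/xpr: 91

Answer: 91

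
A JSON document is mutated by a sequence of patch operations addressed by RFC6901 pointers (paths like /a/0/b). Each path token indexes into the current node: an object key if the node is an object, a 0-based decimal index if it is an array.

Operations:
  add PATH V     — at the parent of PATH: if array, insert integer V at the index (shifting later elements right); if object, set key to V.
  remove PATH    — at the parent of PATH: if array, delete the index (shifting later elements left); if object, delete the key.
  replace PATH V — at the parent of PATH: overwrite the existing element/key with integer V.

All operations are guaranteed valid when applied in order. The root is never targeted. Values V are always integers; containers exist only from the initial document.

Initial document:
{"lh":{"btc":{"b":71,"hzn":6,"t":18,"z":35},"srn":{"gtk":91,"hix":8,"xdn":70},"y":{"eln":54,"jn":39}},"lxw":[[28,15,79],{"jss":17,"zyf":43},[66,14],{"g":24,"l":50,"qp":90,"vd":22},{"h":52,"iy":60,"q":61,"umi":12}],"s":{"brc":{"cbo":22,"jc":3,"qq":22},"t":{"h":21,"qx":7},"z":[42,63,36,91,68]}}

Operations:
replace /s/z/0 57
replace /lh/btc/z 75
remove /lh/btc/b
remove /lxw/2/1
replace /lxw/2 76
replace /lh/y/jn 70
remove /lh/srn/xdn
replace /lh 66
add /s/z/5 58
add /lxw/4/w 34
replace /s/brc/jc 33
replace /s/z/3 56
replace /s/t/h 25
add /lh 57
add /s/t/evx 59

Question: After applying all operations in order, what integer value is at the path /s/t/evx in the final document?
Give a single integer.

Answer: 59

Derivation:
After op 1 (replace /s/z/0 57): {"lh":{"btc":{"b":71,"hzn":6,"t":18,"z":35},"srn":{"gtk":91,"hix":8,"xdn":70},"y":{"eln":54,"jn":39}},"lxw":[[28,15,79],{"jss":17,"zyf":43},[66,14],{"g":24,"l":50,"qp":90,"vd":22},{"h":52,"iy":60,"q":61,"umi":12}],"s":{"brc":{"cbo":22,"jc":3,"qq":22},"t":{"h":21,"qx":7},"z":[57,63,36,91,68]}}
After op 2 (replace /lh/btc/z 75): {"lh":{"btc":{"b":71,"hzn":6,"t":18,"z":75},"srn":{"gtk":91,"hix":8,"xdn":70},"y":{"eln":54,"jn":39}},"lxw":[[28,15,79],{"jss":17,"zyf":43},[66,14],{"g":24,"l":50,"qp":90,"vd":22},{"h":52,"iy":60,"q":61,"umi":12}],"s":{"brc":{"cbo":22,"jc":3,"qq":22},"t":{"h":21,"qx":7},"z":[57,63,36,91,68]}}
After op 3 (remove /lh/btc/b): {"lh":{"btc":{"hzn":6,"t":18,"z":75},"srn":{"gtk":91,"hix":8,"xdn":70},"y":{"eln":54,"jn":39}},"lxw":[[28,15,79],{"jss":17,"zyf":43},[66,14],{"g":24,"l":50,"qp":90,"vd":22},{"h":52,"iy":60,"q":61,"umi":12}],"s":{"brc":{"cbo":22,"jc":3,"qq":22},"t":{"h":21,"qx":7},"z":[57,63,36,91,68]}}
After op 4 (remove /lxw/2/1): {"lh":{"btc":{"hzn":6,"t":18,"z":75},"srn":{"gtk":91,"hix":8,"xdn":70},"y":{"eln":54,"jn":39}},"lxw":[[28,15,79],{"jss":17,"zyf":43},[66],{"g":24,"l":50,"qp":90,"vd":22},{"h":52,"iy":60,"q":61,"umi":12}],"s":{"brc":{"cbo":22,"jc":3,"qq":22},"t":{"h":21,"qx":7},"z":[57,63,36,91,68]}}
After op 5 (replace /lxw/2 76): {"lh":{"btc":{"hzn":6,"t":18,"z":75},"srn":{"gtk":91,"hix":8,"xdn":70},"y":{"eln":54,"jn":39}},"lxw":[[28,15,79],{"jss":17,"zyf":43},76,{"g":24,"l":50,"qp":90,"vd":22},{"h":52,"iy":60,"q":61,"umi":12}],"s":{"brc":{"cbo":22,"jc":3,"qq":22},"t":{"h":21,"qx":7},"z":[57,63,36,91,68]}}
After op 6 (replace /lh/y/jn 70): {"lh":{"btc":{"hzn":6,"t":18,"z":75},"srn":{"gtk":91,"hix":8,"xdn":70},"y":{"eln":54,"jn":70}},"lxw":[[28,15,79],{"jss":17,"zyf":43},76,{"g":24,"l":50,"qp":90,"vd":22},{"h":52,"iy":60,"q":61,"umi":12}],"s":{"brc":{"cbo":22,"jc":3,"qq":22},"t":{"h":21,"qx":7},"z":[57,63,36,91,68]}}
After op 7 (remove /lh/srn/xdn): {"lh":{"btc":{"hzn":6,"t":18,"z":75},"srn":{"gtk":91,"hix":8},"y":{"eln":54,"jn":70}},"lxw":[[28,15,79],{"jss":17,"zyf":43},76,{"g":24,"l":50,"qp":90,"vd":22},{"h":52,"iy":60,"q":61,"umi":12}],"s":{"brc":{"cbo":22,"jc":3,"qq":22},"t":{"h":21,"qx":7},"z":[57,63,36,91,68]}}
After op 8 (replace /lh 66): {"lh":66,"lxw":[[28,15,79],{"jss":17,"zyf":43},76,{"g":24,"l":50,"qp":90,"vd":22},{"h":52,"iy":60,"q":61,"umi":12}],"s":{"brc":{"cbo":22,"jc":3,"qq":22},"t":{"h":21,"qx":7},"z":[57,63,36,91,68]}}
After op 9 (add /s/z/5 58): {"lh":66,"lxw":[[28,15,79],{"jss":17,"zyf":43},76,{"g":24,"l":50,"qp":90,"vd":22},{"h":52,"iy":60,"q":61,"umi":12}],"s":{"brc":{"cbo":22,"jc":3,"qq":22},"t":{"h":21,"qx":7},"z":[57,63,36,91,68,58]}}
After op 10 (add /lxw/4/w 34): {"lh":66,"lxw":[[28,15,79],{"jss":17,"zyf":43},76,{"g":24,"l":50,"qp":90,"vd":22},{"h":52,"iy":60,"q":61,"umi":12,"w":34}],"s":{"brc":{"cbo":22,"jc":3,"qq":22},"t":{"h":21,"qx":7},"z":[57,63,36,91,68,58]}}
After op 11 (replace /s/brc/jc 33): {"lh":66,"lxw":[[28,15,79],{"jss":17,"zyf":43},76,{"g":24,"l":50,"qp":90,"vd":22},{"h":52,"iy":60,"q":61,"umi":12,"w":34}],"s":{"brc":{"cbo":22,"jc":33,"qq":22},"t":{"h":21,"qx":7},"z":[57,63,36,91,68,58]}}
After op 12 (replace /s/z/3 56): {"lh":66,"lxw":[[28,15,79],{"jss":17,"zyf":43},76,{"g":24,"l":50,"qp":90,"vd":22},{"h":52,"iy":60,"q":61,"umi":12,"w":34}],"s":{"brc":{"cbo":22,"jc":33,"qq":22},"t":{"h":21,"qx":7},"z":[57,63,36,56,68,58]}}
After op 13 (replace /s/t/h 25): {"lh":66,"lxw":[[28,15,79],{"jss":17,"zyf":43},76,{"g":24,"l":50,"qp":90,"vd":22},{"h":52,"iy":60,"q":61,"umi":12,"w":34}],"s":{"brc":{"cbo":22,"jc":33,"qq":22},"t":{"h":25,"qx":7},"z":[57,63,36,56,68,58]}}
After op 14 (add /lh 57): {"lh":57,"lxw":[[28,15,79],{"jss":17,"zyf":43},76,{"g":24,"l":50,"qp":90,"vd":22},{"h":52,"iy":60,"q":61,"umi":12,"w":34}],"s":{"brc":{"cbo":22,"jc":33,"qq":22},"t":{"h":25,"qx":7},"z":[57,63,36,56,68,58]}}
After op 15 (add /s/t/evx 59): {"lh":57,"lxw":[[28,15,79],{"jss":17,"zyf":43},76,{"g":24,"l":50,"qp":90,"vd":22},{"h":52,"iy":60,"q":61,"umi":12,"w":34}],"s":{"brc":{"cbo":22,"jc":33,"qq":22},"t":{"evx":59,"h":25,"qx":7},"z":[57,63,36,56,68,58]}}
Value at /s/t/evx: 59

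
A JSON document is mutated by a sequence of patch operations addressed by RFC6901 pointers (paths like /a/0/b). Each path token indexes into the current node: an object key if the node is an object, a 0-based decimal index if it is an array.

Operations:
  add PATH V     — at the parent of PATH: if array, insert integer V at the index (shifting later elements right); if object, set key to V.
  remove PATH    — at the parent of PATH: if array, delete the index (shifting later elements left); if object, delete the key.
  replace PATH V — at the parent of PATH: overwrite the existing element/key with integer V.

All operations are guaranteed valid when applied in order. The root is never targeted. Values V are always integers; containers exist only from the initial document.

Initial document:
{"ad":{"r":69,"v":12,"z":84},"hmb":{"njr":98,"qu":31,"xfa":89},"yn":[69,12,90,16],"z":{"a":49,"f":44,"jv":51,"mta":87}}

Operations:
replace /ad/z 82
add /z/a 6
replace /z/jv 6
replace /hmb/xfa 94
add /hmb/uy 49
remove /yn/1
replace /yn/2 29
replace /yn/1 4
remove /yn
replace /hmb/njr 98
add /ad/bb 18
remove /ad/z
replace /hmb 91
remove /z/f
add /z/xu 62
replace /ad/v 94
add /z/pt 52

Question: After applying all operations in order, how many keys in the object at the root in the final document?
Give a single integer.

Answer: 3

Derivation:
After op 1 (replace /ad/z 82): {"ad":{"r":69,"v":12,"z":82},"hmb":{"njr":98,"qu":31,"xfa":89},"yn":[69,12,90,16],"z":{"a":49,"f":44,"jv":51,"mta":87}}
After op 2 (add /z/a 6): {"ad":{"r":69,"v":12,"z":82},"hmb":{"njr":98,"qu":31,"xfa":89},"yn":[69,12,90,16],"z":{"a":6,"f":44,"jv":51,"mta":87}}
After op 3 (replace /z/jv 6): {"ad":{"r":69,"v":12,"z":82},"hmb":{"njr":98,"qu":31,"xfa":89},"yn":[69,12,90,16],"z":{"a":6,"f":44,"jv":6,"mta":87}}
After op 4 (replace /hmb/xfa 94): {"ad":{"r":69,"v":12,"z":82},"hmb":{"njr":98,"qu":31,"xfa":94},"yn":[69,12,90,16],"z":{"a":6,"f":44,"jv":6,"mta":87}}
After op 5 (add /hmb/uy 49): {"ad":{"r":69,"v":12,"z":82},"hmb":{"njr":98,"qu":31,"uy":49,"xfa":94},"yn":[69,12,90,16],"z":{"a":6,"f":44,"jv":6,"mta":87}}
After op 6 (remove /yn/1): {"ad":{"r":69,"v":12,"z":82},"hmb":{"njr":98,"qu":31,"uy":49,"xfa":94},"yn":[69,90,16],"z":{"a":6,"f":44,"jv":6,"mta":87}}
After op 7 (replace /yn/2 29): {"ad":{"r":69,"v":12,"z":82},"hmb":{"njr":98,"qu":31,"uy":49,"xfa":94},"yn":[69,90,29],"z":{"a":6,"f":44,"jv":6,"mta":87}}
After op 8 (replace /yn/1 4): {"ad":{"r":69,"v":12,"z":82},"hmb":{"njr":98,"qu":31,"uy":49,"xfa":94},"yn":[69,4,29],"z":{"a":6,"f":44,"jv":6,"mta":87}}
After op 9 (remove /yn): {"ad":{"r":69,"v":12,"z":82},"hmb":{"njr":98,"qu":31,"uy":49,"xfa":94},"z":{"a":6,"f":44,"jv":6,"mta":87}}
After op 10 (replace /hmb/njr 98): {"ad":{"r":69,"v":12,"z":82},"hmb":{"njr":98,"qu":31,"uy":49,"xfa":94},"z":{"a":6,"f":44,"jv":6,"mta":87}}
After op 11 (add /ad/bb 18): {"ad":{"bb":18,"r":69,"v":12,"z":82},"hmb":{"njr":98,"qu":31,"uy":49,"xfa":94},"z":{"a":6,"f":44,"jv":6,"mta":87}}
After op 12 (remove /ad/z): {"ad":{"bb":18,"r":69,"v":12},"hmb":{"njr":98,"qu":31,"uy":49,"xfa":94},"z":{"a":6,"f":44,"jv":6,"mta":87}}
After op 13 (replace /hmb 91): {"ad":{"bb":18,"r":69,"v":12},"hmb":91,"z":{"a":6,"f":44,"jv":6,"mta":87}}
After op 14 (remove /z/f): {"ad":{"bb":18,"r":69,"v":12},"hmb":91,"z":{"a":6,"jv":6,"mta":87}}
After op 15 (add /z/xu 62): {"ad":{"bb":18,"r":69,"v":12},"hmb":91,"z":{"a":6,"jv":6,"mta":87,"xu":62}}
After op 16 (replace /ad/v 94): {"ad":{"bb":18,"r":69,"v":94},"hmb":91,"z":{"a":6,"jv":6,"mta":87,"xu":62}}
After op 17 (add /z/pt 52): {"ad":{"bb":18,"r":69,"v":94},"hmb":91,"z":{"a":6,"jv":6,"mta":87,"pt":52,"xu":62}}
Size at the root: 3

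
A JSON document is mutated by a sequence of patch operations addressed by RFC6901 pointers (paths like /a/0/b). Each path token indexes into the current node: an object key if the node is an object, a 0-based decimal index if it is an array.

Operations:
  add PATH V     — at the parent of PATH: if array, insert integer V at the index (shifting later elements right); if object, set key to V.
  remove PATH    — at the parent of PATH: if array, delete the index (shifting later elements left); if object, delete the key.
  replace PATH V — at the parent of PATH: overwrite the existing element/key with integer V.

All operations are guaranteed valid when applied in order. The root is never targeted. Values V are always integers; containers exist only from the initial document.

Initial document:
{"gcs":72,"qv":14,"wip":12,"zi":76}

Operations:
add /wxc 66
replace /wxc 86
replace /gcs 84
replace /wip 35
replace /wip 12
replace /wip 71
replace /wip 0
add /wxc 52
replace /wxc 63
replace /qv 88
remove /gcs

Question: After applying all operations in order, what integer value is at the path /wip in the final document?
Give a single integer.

After op 1 (add /wxc 66): {"gcs":72,"qv":14,"wip":12,"wxc":66,"zi":76}
After op 2 (replace /wxc 86): {"gcs":72,"qv":14,"wip":12,"wxc":86,"zi":76}
After op 3 (replace /gcs 84): {"gcs":84,"qv":14,"wip":12,"wxc":86,"zi":76}
After op 4 (replace /wip 35): {"gcs":84,"qv":14,"wip":35,"wxc":86,"zi":76}
After op 5 (replace /wip 12): {"gcs":84,"qv":14,"wip":12,"wxc":86,"zi":76}
After op 6 (replace /wip 71): {"gcs":84,"qv":14,"wip":71,"wxc":86,"zi":76}
After op 7 (replace /wip 0): {"gcs":84,"qv":14,"wip":0,"wxc":86,"zi":76}
After op 8 (add /wxc 52): {"gcs":84,"qv":14,"wip":0,"wxc":52,"zi":76}
After op 9 (replace /wxc 63): {"gcs":84,"qv":14,"wip":0,"wxc":63,"zi":76}
After op 10 (replace /qv 88): {"gcs":84,"qv":88,"wip":0,"wxc":63,"zi":76}
After op 11 (remove /gcs): {"qv":88,"wip":0,"wxc":63,"zi":76}
Value at /wip: 0

Answer: 0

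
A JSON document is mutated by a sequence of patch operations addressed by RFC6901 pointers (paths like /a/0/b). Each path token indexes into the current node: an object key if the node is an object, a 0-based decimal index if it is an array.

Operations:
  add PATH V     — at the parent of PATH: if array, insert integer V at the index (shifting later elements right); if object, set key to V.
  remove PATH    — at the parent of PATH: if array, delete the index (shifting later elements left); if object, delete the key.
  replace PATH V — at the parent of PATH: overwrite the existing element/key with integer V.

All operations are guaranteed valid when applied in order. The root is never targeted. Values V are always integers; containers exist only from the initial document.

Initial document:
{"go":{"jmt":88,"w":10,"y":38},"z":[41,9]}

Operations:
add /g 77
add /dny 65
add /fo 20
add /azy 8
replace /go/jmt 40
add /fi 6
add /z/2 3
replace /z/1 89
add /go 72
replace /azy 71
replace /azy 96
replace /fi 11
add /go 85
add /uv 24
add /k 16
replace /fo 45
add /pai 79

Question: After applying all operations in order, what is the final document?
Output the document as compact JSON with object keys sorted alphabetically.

After op 1 (add /g 77): {"g":77,"go":{"jmt":88,"w":10,"y":38},"z":[41,9]}
After op 2 (add /dny 65): {"dny":65,"g":77,"go":{"jmt":88,"w":10,"y":38},"z":[41,9]}
After op 3 (add /fo 20): {"dny":65,"fo":20,"g":77,"go":{"jmt":88,"w":10,"y":38},"z":[41,9]}
After op 4 (add /azy 8): {"azy":8,"dny":65,"fo":20,"g":77,"go":{"jmt":88,"w":10,"y":38},"z":[41,9]}
After op 5 (replace /go/jmt 40): {"azy":8,"dny":65,"fo":20,"g":77,"go":{"jmt":40,"w":10,"y":38},"z":[41,9]}
After op 6 (add /fi 6): {"azy":8,"dny":65,"fi":6,"fo":20,"g":77,"go":{"jmt":40,"w":10,"y":38},"z":[41,9]}
After op 7 (add /z/2 3): {"azy":8,"dny":65,"fi":6,"fo":20,"g":77,"go":{"jmt":40,"w":10,"y":38},"z":[41,9,3]}
After op 8 (replace /z/1 89): {"azy":8,"dny":65,"fi":6,"fo":20,"g":77,"go":{"jmt":40,"w":10,"y":38},"z":[41,89,3]}
After op 9 (add /go 72): {"azy":8,"dny":65,"fi":6,"fo":20,"g":77,"go":72,"z":[41,89,3]}
After op 10 (replace /azy 71): {"azy":71,"dny":65,"fi":6,"fo":20,"g":77,"go":72,"z":[41,89,3]}
After op 11 (replace /azy 96): {"azy":96,"dny":65,"fi":6,"fo":20,"g":77,"go":72,"z":[41,89,3]}
After op 12 (replace /fi 11): {"azy":96,"dny":65,"fi":11,"fo":20,"g":77,"go":72,"z":[41,89,3]}
After op 13 (add /go 85): {"azy":96,"dny":65,"fi":11,"fo":20,"g":77,"go":85,"z":[41,89,3]}
After op 14 (add /uv 24): {"azy":96,"dny":65,"fi":11,"fo":20,"g":77,"go":85,"uv":24,"z":[41,89,3]}
After op 15 (add /k 16): {"azy":96,"dny":65,"fi":11,"fo":20,"g":77,"go":85,"k":16,"uv":24,"z":[41,89,3]}
After op 16 (replace /fo 45): {"azy":96,"dny":65,"fi":11,"fo":45,"g":77,"go":85,"k":16,"uv":24,"z":[41,89,3]}
After op 17 (add /pai 79): {"azy":96,"dny":65,"fi":11,"fo":45,"g":77,"go":85,"k":16,"pai":79,"uv":24,"z":[41,89,3]}

Answer: {"azy":96,"dny":65,"fi":11,"fo":45,"g":77,"go":85,"k":16,"pai":79,"uv":24,"z":[41,89,3]}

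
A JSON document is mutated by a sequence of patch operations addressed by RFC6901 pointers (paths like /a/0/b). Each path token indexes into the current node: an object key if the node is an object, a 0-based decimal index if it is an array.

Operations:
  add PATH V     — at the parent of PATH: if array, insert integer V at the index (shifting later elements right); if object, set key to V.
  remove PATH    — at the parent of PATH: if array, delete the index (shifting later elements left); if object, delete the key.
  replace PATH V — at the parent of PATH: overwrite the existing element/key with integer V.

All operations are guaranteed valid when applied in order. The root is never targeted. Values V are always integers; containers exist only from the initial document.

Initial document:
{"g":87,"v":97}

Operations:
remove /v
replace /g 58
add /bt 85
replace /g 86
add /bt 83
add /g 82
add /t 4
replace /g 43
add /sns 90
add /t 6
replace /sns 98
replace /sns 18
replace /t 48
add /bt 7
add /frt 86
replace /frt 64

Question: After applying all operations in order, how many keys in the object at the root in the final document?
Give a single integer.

Answer: 5

Derivation:
After op 1 (remove /v): {"g":87}
After op 2 (replace /g 58): {"g":58}
After op 3 (add /bt 85): {"bt":85,"g":58}
After op 4 (replace /g 86): {"bt":85,"g":86}
After op 5 (add /bt 83): {"bt":83,"g":86}
After op 6 (add /g 82): {"bt":83,"g":82}
After op 7 (add /t 4): {"bt":83,"g":82,"t":4}
After op 8 (replace /g 43): {"bt":83,"g":43,"t":4}
After op 9 (add /sns 90): {"bt":83,"g":43,"sns":90,"t":4}
After op 10 (add /t 6): {"bt":83,"g":43,"sns":90,"t":6}
After op 11 (replace /sns 98): {"bt":83,"g":43,"sns":98,"t":6}
After op 12 (replace /sns 18): {"bt":83,"g":43,"sns":18,"t":6}
After op 13 (replace /t 48): {"bt":83,"g":43,"sns":18,"t":48}
After op 14 (add /bt 7): {"bt":7,"g":43,"sns":18,"t":48}
After op 15 (add /frt 86): {"bt":7,"frt":86,"g":43,"sns":18,"t":48}
After op 16 (replace /frt 64): {"bt":7,"frt":64,"g":43,"sns":18,"t":48}
Size at the root: 5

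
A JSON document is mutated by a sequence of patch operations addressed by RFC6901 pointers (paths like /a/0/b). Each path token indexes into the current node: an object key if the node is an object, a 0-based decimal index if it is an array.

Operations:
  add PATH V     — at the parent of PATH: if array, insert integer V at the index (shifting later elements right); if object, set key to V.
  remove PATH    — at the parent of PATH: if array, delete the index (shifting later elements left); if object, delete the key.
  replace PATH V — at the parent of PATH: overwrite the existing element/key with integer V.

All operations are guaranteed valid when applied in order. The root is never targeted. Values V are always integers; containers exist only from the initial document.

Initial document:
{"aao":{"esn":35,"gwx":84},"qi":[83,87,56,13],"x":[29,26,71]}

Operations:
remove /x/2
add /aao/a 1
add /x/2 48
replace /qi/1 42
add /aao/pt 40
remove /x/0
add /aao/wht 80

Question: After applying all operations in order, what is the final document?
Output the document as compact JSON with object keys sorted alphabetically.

Answer: {"aao":{"a":1,"esn":35,"gwx":84,"pt":40,"wht":80},"qi":[83,42,56,13],"x":[26,48]}

Derivation:
After op 1 (remove /x/2): {"aao":{"esn":35,"gwx":84},"qi":[83,87,56,13],"x":[29,26]}
After op 2 (add /aao/a 1): {"aao":{"a":1,"esn":35,"gwx":84},"qi":[83,87,56,13],"x":[29,26]}
After op 3 (add /x/2 48): {"aao":{"a":1,"esn":35,"gwx":84},"qi":[83,87,56,13],"x":[29,26,48]}
After op 4 (replace /qi/1 42): {"aao":{"a":1,"esn":35,"gwx":84},"qi":[83,42,56,13],"x":[29,26,48]}
After op 5 (add /aao/pt 40): {"aao":{"a":1,"esn":35,"gwx":84,"pt":40},"qi":[83,42,56,13],"x":[29,26,48]}
After op 6 (remove /x/0): {"aao":{"a":1,"esn":35,"gwx":84,"pt":40},"qi":[83,42,56,13],"x":[26,48]}
After op 7 (add /aao/wht 80): {"aao":{"a":1,"esn":35,"gwx":84,"pt":40,"wht":80},"qi":[83,42,56,13],"x":[26,48]}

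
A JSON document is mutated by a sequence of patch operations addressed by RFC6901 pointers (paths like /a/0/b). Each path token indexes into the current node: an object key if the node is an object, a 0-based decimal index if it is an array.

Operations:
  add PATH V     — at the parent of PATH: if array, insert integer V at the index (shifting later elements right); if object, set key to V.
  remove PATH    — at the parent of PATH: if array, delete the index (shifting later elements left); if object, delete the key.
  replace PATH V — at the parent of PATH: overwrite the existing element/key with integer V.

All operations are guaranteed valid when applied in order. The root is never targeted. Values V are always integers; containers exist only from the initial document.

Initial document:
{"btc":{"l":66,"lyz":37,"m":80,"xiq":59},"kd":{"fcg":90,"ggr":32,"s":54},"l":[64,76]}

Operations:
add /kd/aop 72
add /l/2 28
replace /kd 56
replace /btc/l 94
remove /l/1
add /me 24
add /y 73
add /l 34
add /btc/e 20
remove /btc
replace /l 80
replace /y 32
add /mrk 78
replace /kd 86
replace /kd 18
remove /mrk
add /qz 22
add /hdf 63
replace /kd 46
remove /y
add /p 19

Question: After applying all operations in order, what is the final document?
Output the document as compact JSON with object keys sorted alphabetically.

After op 1 (add /kd/aop 72): {"btc":{"l":66,"lyz":37,"m":80,"xiq":59},"kd":{"aop":72,"fcg":90,"ggr":32,"s":54},"l":[64,76]}
After op 2 (add /l/2 28): {"btc":{"l":66,"lyz":37,"m":80,"xiq":59},"kd":{"aop":72,"fcg":90,"ggr":32,"s":54},"l":[64,76,28]}
After op 3 (replace /kd 56): {"btc":{"l":66,"lyz":37,"m":80,"xiq":59},"kd":56,"l":[64,76,28]}
After op 4 (replace /btc/l 94): {"btc":{"l":94,"lyz":37,"m":80,"xiq":59},"kd":56,"l":[64,76,28]}
After op 5 (remove /l/1): {"btc":{"l":94,"lyz":37,"m":80,"xiq":59},"kd":56,"l":[64,28]}
After op 6 (add /me 24): {"btc":{"l":94,"lyz":37,"m":80,"xiq":59},"kd":56,"l":[64,28],"me":24}
After op 7 (add /y 73): {"btc":{"l":94,"lyz":37,"m":80,"xiq":59},"kd":56,"l":[64,28],"me":24,"y":73}
After op 8 (add /l 34): {"btc":{"l":94,"lyz":37,"m":80,"xiq":59},"kd":56,"l":34,"me":24,"y":73}
After op 9 (add /btc/e 20): {"btc":{"e":20,"l":94,"lyz":37,"m":80,"xiq":59},"kd":56,"l":34,"me":24,"y":73}
After op 10 (remove /btc): {"kd":56,"l":34,"me":24,"y":73}
After op 11 (replace /l 80): {"kd":56,"l":80,"me":24,"y":73}
After op 12 (replace /y 32): {"kd":56,"l":80,"me":24,"y":32}
After op 13 (add /mrk 78): {"kd":56,"l":80,"me":24,"mrk":78,"y":32}
After op 14 (replace /kd 86): {"kd":86,"l":80,"me":24,"mrk":78,"y":32}
After op 15 (replace /kd 18): {"kd":18,"l":80,"me":24,"mrk":78,"y":32}
After op 16 (remove /mrk): {"kd":18,"l":80,"me":24,"y":32}
After op 17 (add /qz 22): {"kd":18,"l":80,"me":24,"qz":22,"y":32}
After op 18 (add /hdf 63): {"hdf":63,"kd":18,"l":80,"me":24,"qz":22,"y":32}
After op 19 (replace /kd 46): {"hdf":63,"kd":46,"l":80,"me":24,"qz":22,"y":32}
After op 20 (remove /y): {"hdf":63,"kd":46,"l":80,"me":24,"qz":22}
After op 21 (add /p 19): {"hdf":63,"kd":46,"l":80,"me":24,"p":19,"qz":22}

Answer: {"hdf":63,"kd":46,"l":80,"me":24,"p":19,"qz":22}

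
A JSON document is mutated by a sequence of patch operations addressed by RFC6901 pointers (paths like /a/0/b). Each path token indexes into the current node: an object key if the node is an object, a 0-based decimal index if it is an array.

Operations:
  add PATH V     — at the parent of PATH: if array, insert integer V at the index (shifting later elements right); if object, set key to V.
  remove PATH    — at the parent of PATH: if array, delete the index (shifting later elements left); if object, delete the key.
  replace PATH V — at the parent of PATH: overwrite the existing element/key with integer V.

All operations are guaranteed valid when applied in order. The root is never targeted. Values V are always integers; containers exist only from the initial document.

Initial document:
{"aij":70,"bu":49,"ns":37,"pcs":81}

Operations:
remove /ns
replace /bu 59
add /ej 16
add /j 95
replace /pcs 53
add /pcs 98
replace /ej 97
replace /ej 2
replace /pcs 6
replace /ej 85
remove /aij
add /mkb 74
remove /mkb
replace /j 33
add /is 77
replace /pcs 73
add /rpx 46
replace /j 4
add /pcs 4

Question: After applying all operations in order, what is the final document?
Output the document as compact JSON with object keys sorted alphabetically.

Answer: {"bu":59,"ej":85,"is":77,"j":4,"pcs":4,"rpx":46}

Derivation:
After op 1 (remove /ns): {"aij":70,"bu":49,"pcs":81}
After op 2 (replace /bu 59): {"aij":70,"bu":59,"pcs":81}
After op 3 (add /ej 16): {"aij":70,"bu":59,"ej":16,"pcs":81}
After op 4 (add /j 95): {"aij":70,"bu":59,"ej":16,"j":95,"pcs":81}
After op 5 (replace /pcs 53): {"aij":70,"bu":59,"ej":16,"j":95,"pcs":53}
After op 6 (add /pcs 98): {"aij":70,"bu":59,"ej":16,"j":95,"pcs":98}
After op 7 (replace /ej 97): {"aij":70,"bu":59,"ej":97,"j":95,"pcs":98}
After op 8 (replace /ej 2): {"aij":70,"bu":59,"ej":2,"j":95,"pcs":98}
After op 9 (replace /pcs 6): {"aij":70,"bu":59,"ej":2,"j":95,"pcs":6}
After op 10 (replace /ej 85): {"aij":70,"bu":59,"ej":85,"j":95,"pcs":6}
After op 11 (remove /aij): {"bu":59,"ej":85,"j":95,"pcs":6}
After op 12 (add /mkb 74): {"bu":59,"ej":85,"j":95,"mkb":74,"pcs":6}
After op 13 (remove /mkb): {"bu":59,"ej":85,"j":95,"pcs":6}
After op 14 (replace /j 33): {"bu":59,"ej":85,"j":33,"pcs":6}
After op 15 (add /is 77): {"bu":59,"ej":85,"is":77,"j":33,"pcs":6}
After op 16 (replace /pcs 73): {"bu":59,"ej":85,"is":77,"j":33,"pcs":73}
After op 17 (add /rpx 46): {"bu":59,"ej":85,"is":77,"j":33,"pcs":73,"rpx":46}
After op 18 (replace /j 4): {"bu":59,"ej":85,"is":77,"j":4,"pcs":73,"rpx":46}
After op 19 (add /pcs 4): {"bu":59,"ej":85,"is":77,"j":4,"pcs":4,"rpx":46}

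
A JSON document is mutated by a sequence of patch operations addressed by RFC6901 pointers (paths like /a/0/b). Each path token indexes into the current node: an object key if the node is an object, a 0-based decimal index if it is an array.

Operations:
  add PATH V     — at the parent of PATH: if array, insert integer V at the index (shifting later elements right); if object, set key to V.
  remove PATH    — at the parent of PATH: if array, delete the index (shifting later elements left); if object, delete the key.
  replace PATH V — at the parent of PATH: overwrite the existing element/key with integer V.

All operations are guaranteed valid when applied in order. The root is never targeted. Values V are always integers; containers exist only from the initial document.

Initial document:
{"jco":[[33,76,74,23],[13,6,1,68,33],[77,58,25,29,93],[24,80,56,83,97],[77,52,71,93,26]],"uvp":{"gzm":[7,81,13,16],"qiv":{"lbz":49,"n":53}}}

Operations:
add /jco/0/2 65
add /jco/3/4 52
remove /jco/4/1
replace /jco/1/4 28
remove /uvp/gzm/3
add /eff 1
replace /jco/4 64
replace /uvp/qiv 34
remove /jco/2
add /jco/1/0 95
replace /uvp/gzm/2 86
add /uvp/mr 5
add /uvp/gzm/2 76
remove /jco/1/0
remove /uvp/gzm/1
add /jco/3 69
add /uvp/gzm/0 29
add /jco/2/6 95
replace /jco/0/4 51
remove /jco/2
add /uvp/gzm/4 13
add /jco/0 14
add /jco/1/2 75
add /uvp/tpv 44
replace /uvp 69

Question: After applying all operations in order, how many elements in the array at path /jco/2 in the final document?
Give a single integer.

After op 1 (add /jco/0/2 65): {"jco":[[33,76,65,74,23],[13,6,1,68,33],[77,58,25,29,93],[24,80,56,83,97],[77,52,71,93,26]],"uvp":{"gzm":[7,81,13,16],"qiv":{"lbz":49,"n":53}}}
After op 2 (add /jco/3/4 52): {"jco":[[33,76,65,74,23],[13,6,1,68,33],[77,58,25,29,93],[24,80,56,83,52,97],[77,52,71,93,26]],"uvp":{"gzm":[7,81,13,16],"qiv":{"lbz":49,"n":53}}}
After op 3 (remove /jco/4/1): {"jco":[[33,76,65,74,23],[13,6,1,68,33],[77,58,25,29,93],[24,80,56,83,52,97],[77,71,93,26]],"uvp":{"gzm":[7,81,13,16],"qiv":{"lbz":49,"n":53}}}
After op 4 (replace /jco/1/4 28): {"jco":[[33,76,65,74,23],[13,6,1,68,28],[77,58,25,29,93],[24,80,56,83,52,97],[77,71,93,26]],"uvp":{"gzm":[7,81,13,16],"qiv":{"lbz":49,"n":53}}}
After op 5 (remove /uvp/gzm/3): {"jco":[[33,76,65,74,23],[13,6,1,68,28],[77,58,25,29,93],[24,80,56,83,52,97],[77,71,93,26]],"uvp":{"gzm":[7,81,13],"qiv":{"lbz":49,"n":53}}}
After op 6 (add /eff 1): {"eff":1,"jco":[[33,76,65,74,23],[13,6,1,68,28],[77,58,25,29,93],[24,80,56,83,52,97],[77,71,93,26]],"uvp":{"gzm":[7,81,13],"qiv":{"lbz":49,"n":53}}}
After op 7 (replace /jco/4 64): {"eff":1,"jco":[[33,76,65,74,23],[13,6,1,68,28],[77,58,25,29,93],[24,80,56,83,52,97],64],"uvp":{"gzm":[7,81,13],"qiv":{"lbz":49,"n":53}}}
After op 8 (replace /uvp/qiv 34): {"eff":1,"jco":[[33,76,65,74,23],[13,6,1,68,28],[77,58,25,29,93],[24,80,56,83,52,97],64],"uvp":{"gzm":[7,81,13],"qiv":34}}
After op 9 (remove /jco/2): {"eff":1,"jco":[[33,76,65,74,23],[13,6,1,68,28],[24,80,56,83,52,97],64],"uvp":{"gzm":[7,81,13],"qiv":34}}
After op 10 (add /jco/1/0 95): {"eff":1,"jco":[[33,76,65,74,23],[95,13,6,1,68,28],[24,80,56,83,52,97],64],"uvp":{"gzm":[7,81,13],"qiv":34}}
After op 11 (replace /uvp/gzm/2 86): {"eff":1,"jco":[[33,76,65,74,23],[95,13,6,1,68,28],[24,80,56,83,52,97],64],"uvp":{"gzm":[7,81,86],"qiv":34}}
After op 12 (add /uvp/mr 5): {"eff":1,"jco":[[33,76,65,74,23],[95,13,6,1,68,28],[24,80,56,83,52,97],64],"uvp":{"gzm":[7,81,86],"mr":5,"qiv":34}}
After op 13 (add /uvp/gzm/2 76): {"eff":1,"jco":[[33,76,65,74,23],[95,13,6,1,68,28],[24,80,56,83,52,97],64],"uvp":{"gzm":[7,81,76,86],"mr":5,"qiv":34}}
After op 14 (remove /jco/1/0): {"eff":1,"jco":[[33,76,65,74,23],[13,6,1,68,28],[24,80,56,83,52,97],64],"uvp":{"gzm":[7,81,76,86],"mr":5,"qiv":34}}
After op 15 (remove /uvp/gzm/1): {"eff":1,"jco":[[33,76,65,74,23],[13,6,1,68,28],[24,80,56,83,52,97],64],"uvp":{"gzm":[7,76,86],"mr":5,"qiv":34}}
After op 16 (add /jco/3 69): {"eff":1,"jco":[[33,76,65,74,23],[13,6,1,68,28],[24,80,56,83,52,97],69,64],"uvp":{"gzm":[7,76,86],"mr":5,"qiv":34}}
After op 17 (add /uvp/gzm/0 29): {"eff":1,"jco":[[33,76,65,74,23],[13,6,1,68,28],[24,80,56,83,52,97],69,64],"uvp":{"gzm":[29,7,76,86],"mr":5,"qiv":34}}
After op 18 (add /jco/2/6 95): {"eff":1,"jco":[[33,76,65,74,23],[13,6,1,68,28],[24,80,56,83,52,97,95],69,64],"uvp":{"gzm":[29,7,76,86],"mr":5,"qiv":34}}
After op 19 (replace /jco/0/4 51): {"eff":1,"jco":[[33,76,65,74,51],[13,6,1,68,28],[24,80,56,83,52,97,95],69,64],"uvp":{"gzm":[29,7,76,86],"mr":5,"qiv":34}}
After op 20 (remove /jco/2): {"eff":1,"jco":[[33,76,65,74,51],[13,6,1,68,28],69,64],"uvp":{"gzm":[29,7,76,86],"mr":5,"qiv":34}}
After op 21 (add /uvp/gzm/4 13): {"eff":1,"jco":[[33,76,65,74,51],[13,6,1,68,28],69,64],"uvp":{"gzm":[29,7,76,86,13],"mr":5,"qiv":34}}
After op 22 (add /jco/0 14): {"eff":1,"jco":[14,[33,76,65,74,51],[13,6,1,68,28],69,64],"uvp":{"gzm":[29,7,76,86,13],"mr":5,"qiv":34}}
After op 23 (add /jco/1/2 75): {"eff":1,"jco":[14,[33,76,75,65,74,51],[13,6,1,68,28],69,64],"uvp":{"gzm":[29,7,76,86,13],"mr":5,"qiv":34}}
After op 24 (add /uvp/tpv 44): {"eff":1,"jco":[14,[33,76,75,65,74,51],[13,6,1,68,28],69,64],"uvp":{"gzm":[29,7,76,86,13],"mr":5,"qiv":34,"tpv":44}}
After op 25 (replace /uvp 69): {"eff":1,"jco":[14,[33,76,75,65,74,51],[13,6,1,68,28],69,64],"uvp":69}
Size at path /jco/2: 5

Answer: 5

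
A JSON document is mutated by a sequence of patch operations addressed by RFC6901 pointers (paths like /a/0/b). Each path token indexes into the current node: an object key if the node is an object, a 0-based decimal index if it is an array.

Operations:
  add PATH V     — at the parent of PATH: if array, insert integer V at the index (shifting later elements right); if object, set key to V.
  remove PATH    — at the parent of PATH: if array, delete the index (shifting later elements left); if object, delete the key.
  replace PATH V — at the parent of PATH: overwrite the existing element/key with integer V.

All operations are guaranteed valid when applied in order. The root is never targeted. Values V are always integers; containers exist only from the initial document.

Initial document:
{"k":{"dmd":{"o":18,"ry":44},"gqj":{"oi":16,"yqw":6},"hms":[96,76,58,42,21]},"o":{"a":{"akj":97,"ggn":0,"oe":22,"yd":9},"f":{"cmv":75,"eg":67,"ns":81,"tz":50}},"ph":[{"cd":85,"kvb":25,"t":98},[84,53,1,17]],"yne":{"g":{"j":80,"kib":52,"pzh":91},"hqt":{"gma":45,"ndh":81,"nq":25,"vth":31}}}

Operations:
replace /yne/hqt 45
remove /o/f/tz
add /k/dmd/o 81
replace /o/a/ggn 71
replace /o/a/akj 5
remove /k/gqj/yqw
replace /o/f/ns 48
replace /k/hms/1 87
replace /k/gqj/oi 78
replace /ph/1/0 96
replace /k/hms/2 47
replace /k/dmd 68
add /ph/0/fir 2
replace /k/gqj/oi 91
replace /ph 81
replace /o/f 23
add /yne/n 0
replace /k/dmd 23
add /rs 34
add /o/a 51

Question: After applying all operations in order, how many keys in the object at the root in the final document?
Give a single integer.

Answer: 5

Derivation:
After op 1 (replace /yne/hqt 45): {"k":{"dmd":{"o":18,"ry":44},"gqj":{"oi":16,"yqw":6},"hms":[96,76,58,42,21]},"o":{"a":{"akj":97,"ggn":0,"oe":22,"yd":9},"f":{"cmv":75,"eg":67,"ns":81,"tz":50}},"ph":[{"cd":85,"kvb":25,"t":98},[84,53,1,17]],"yne":{"g":{"j":80,"kib":52,"pzh":91},"hqt":45}}
After op 2 (remove /o/f/tz): {"k":{"dmd":{"o":18,"ry":44},"gqj":{"oi":16,"yqw":6},"hms":[96,76,58,42,21]},"o":{"a":{"akj":97,"ggn":0,"oe":22,"yd":9},"f":{"cmv":75,"eg":67,"ns":81}},"ph":[{"cd":85,"kvb":25,"t":98},[84,53,1,17]],"yne":{"g":{"j":80,"kib":52,"pzh":91},"hqt":45}}
After op 3 (add /k/dmd/o 81): {"k":{"dmd":{"o":81,"ry":44},"gqj":{"oi":16,"yqw":6},"hms":[96,76,58,42,21]},"o":{"a":{"akj":97,"ggn":0,"oe":22,"yd":9},"f":{"cmv":75,"eg":67,"ns":81}},"ph":[{"cd":85,"kvb":25,"t":98},[84,53,1,17]],"yne":{"g":{"j":80,"kib":52,"pzh":91},"hqt":45}}
After op 4 (replace /o/a/ggn 71): {"k":{"dmd":{"o":81,"ry":44},"gqj":{"oi":16,"yqw":6},"hms":[96,76,58,42,21]},"o":{"a":{"akj":97,"ggn":71,"oe":22,"yd":9},"f":{"cmv":75,"eg":67,"ns":81}},"ph":[{"cd":85,"kvb":25,"t":98},[84,53,1,17]],"yne":{"g":{"j":80,"kib":52,"pzh":91},"hqt":45}}
After op 5 (replace /o/a/akj 5): {"k":{"dmd":{"o":81,"ry":44},"gqj":{"oi":16,"yqw":6},"hms":[96,76,58,42,21]},"o":{"a":{"akj":5,"ggn":71,"oe":22,"yd":9},"f":{"cmv":75,"eg":67,"ns":81}},"ph":[{"cd":85,"kvb":25,"t":98},[84,53,1,17]],"yne":{"g":{"j":80,"kib":52,"pzh":91},"hqt":45}}
After op 6 (remove /k/gqj/yqw): {"k":{"dmd":{"o":81,"ry":44},"gqj":{"oi":16},"hms":[96,76,58,42,21]},"o":{"a":{"akj":5,"ggn":71,"oe":22,"yd":9},"f":{"cmv":75,"eg":67,"ns":81}},"ph":[{"cd":85,"kvb":25,"t":98},[84,53,1,17]],"yne":{"g":{"j":80,"kib":52,"pzh":91},"hqt":45}}
After op 7 (replace /o/f/ns 48): {"k":{"dmd":{"o":81,"ry":44},"gqj":{"oi":16},"hms":[96,76,58,42,21]},"o":{"a":{"akj":5,"ggn":71,"oe":22,"yd":9},"f":{"cmv":75,"eg":67,"ns":48}},"ph":[{"cd":85,"kvb":25,"t":98},[84,53,1,17]],"yne":{"g":{"j":80,"kib":52,"pzh":91},"hqt":45}}
After op 8 (replace /k/hms/1 87): {"k":{"dmd":{"o":81,"ry":44},"gqj":{"oi":16},"hms":[96,87,58,42,21]},"o":{"a":{"akj":5,"ggn":71,"oe":22,"yd":9},"f":{"cmv":75,"eg":67,"ns":48}},"ph":[{"cd":85,"kvb":25,"t":98},[84,53,1,17]],"yne":{"g":{"j":80,"kib":52,"pzh":91},"hqt":45}}
After op 9 (replace /k/gqj/oi 78): {"k":{"dmd":{"o":81,"ry":44},"gqj":{"oi":78},"hms":[96,87,58,42,21]},"o":{"a":{"akj":5,"ggn":71,"oe":22,"yd":9},"f":{"cmv":75,"eg":67,"ns":48}},"ph":[{"cd":85,"kvb":25,"t":98},[84,53,1,17]],"yne":{"g":{"j":80,"kib":52,"pzh":91},"hqt":45}}
After op 10 (replace /ph/1/0 96): {"k":{"dmd":{"o":81,"ry":44},"gqj":{"oi":78},"hms":[96,87,58,42,21]},"o":{"a":{"akj":5,"ggn":71,"oe":22,"yd":9},"f":{"cmv":75,"eg":67,"ns":48}},"ph":[{"cd":85,"kvb":25,"t":98},[96,53,1,17]],"yne":{"g":{"j":80,"kib":52,"pzh":91},"hqt":45}}
After op 11 (replace /k/hms/2 47): {"k":{"dmd":{"o":81,"ry":44},"gqj":{"oi":78},"hms":[96,87,47,42,21]},"o":{"a":{"akj":5,"ggn":71,"oe":22,"yd":9},"f":{"cmv":75,"eg":67,"ns":48}},"ph":[{"cd":85,"kvb":25,"t":98},[96,53,1,17]],"yne":{"g":{"j":80,"kib":52,"pzh":91},"hqt":45}}
After op 12 (replace /k/dmd 68): {"k":{"dmd":68,"gqj":{"oi":78},"hms":[96,87,47,42,21]},"o":{"a":{"akj":5,"ggn":71,"oe":22,"yd":9},"f":{"cmv":75,"eg":67,"ns":48}},"ph":[{"cd":85,"kvb":25,"t":98},[96,53,1,17]],"yne":{"g":{"j":80,"kib":52,"pzh":91},"hqt":45}}
After op 13 (add /ph/0/fir 2): {"k":{"dmd":68,"gqj":{"oi":78},"hms":[96,87,47,42,21]},"o":{"a":{"akj":5,"ggn":71,"oe":22,"yd":9},"f":{"cmv":75,"eg":67,"ns":48}},"ph":[{"cd":85,"fir":2,"kvb":25,"t":98},[96,53,1,17]],"yne":{"g":{"j":80,"kib":52,"pzh":91},"hqt":45}}
After op 14 (replace /k/gqj/oi 91): {"k":{"dmd":68,"gqj":{"oi":91},"hms":[96,87,47,42,21]},"o":{"a":{"akj":5,"ggn":71,"oe":22,"yd":9},"f":{"cmv":75,"eg":67,"ns":48}},"ph":[{"cd":85,"fir":2,"kvb":25,"t":98},[96,53,1,17]],"yne":{"g":{"j":80,"kib":52,"pzh":91},"hqt":45}}
After op 15 (replace /ph 81): {"k":{"dmd":68,"gqj":{"oi":91},"hms":[96,87,47,42,21]},"o":{"a":{"akj":5,"ggn":71,"oe":22,"yd":9},"f":{"cmv":75,"eg":67,"ns":48}},"ph":81,"yne":{"g":{"j":80,"kib":52,"pzh":91},"hqt":45}}
After op 16 (replace /o/f 23): {"k":{"dmd":68,"gqj":{"oi":91},"hms":[96,87,47,42,21]},"o":{"a":{"akj":5,"ggn":71,"oe":22,"yd":9},"f":23},"ph":81,"yne":{"g":{"j":80,"kib":52,"pzh":91},"hqt":45}}
After op 17 (add /yne/n 0): {"k":{"dmd":68,"gqj":{"oi":91},"hms":[96,87,47,42,21]},"o":{"a":{"akj":5,"ggn":71,"oe":22,"yd":9},"f":23},"ph":81,"yne":{"g":{"j":80,"kib":52,"pzh":91},"hqt":45,"n":0}}
After op 18 (replace /k/dmd 23): {"k":{"dmd":23,"gqj":{"oi":91},"hms":[96,87,47,42,21]},"o":{"a":{"akj":5,"ggn":71,"oe":22,"yd":9},"f":23},"ph":81,"yne":{"g":{"j":80,"kib":52,"pzh":91},"hqt":45,"n":0}}
After op 19 (add /rs 34): {"k":{"dmd":23,"gqj":{"oi":91},"hms":[96,87,47,42,21]},"o":{"a":{"akj":5,"ggn":71,"oe":22,"yd":9},"f":23},"ph":81,"rs":34,"yne":{"g":{"j":80,"kib":52,"pzh":91},"hqt":45,"n":0}}
After op 20 (add /o/a 51): {"k":{"dmd":23,"gqj":{"oi":91},"hms":[96,87,47,42,21]},"o":{"a":51,"f":23},"ph":81,"rs":34,"yne":{"g":{"j":80,"kib":52,"pzh":91},"hqt":45,"n":0}}
Size at the root: 5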